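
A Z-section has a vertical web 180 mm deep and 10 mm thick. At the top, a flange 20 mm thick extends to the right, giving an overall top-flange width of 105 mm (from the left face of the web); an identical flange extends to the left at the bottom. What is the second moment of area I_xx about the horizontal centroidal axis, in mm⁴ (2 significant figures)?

Treat the section as a set of non-overlapping primitives; coordinates are from the bounding-box lower-left.
Web: 10 × 180, A = 1 800 mm², y = 90 mm, Ī = 4 860 000 mm⁴.
Top flange (beyond web): 95 × 20, A = 1 900 mm², y = 170 mm, Ī = 63 333 mm⁴.
Bottom flange (beyond web): 95 × 20, A = 1 900 mm², y = 10 mm, Ī = 63 333 mm⁴.
Centroid: ȳ = ΣA·y / ΣA = 90 mm.
Transfer each piece to the horizontal centroidal axis using Ī + A·d² with d = y − 90:
  web: d = 0 mm → contributes +4 860 000 mm⁴
  top flange (beyond web): d = 80 mm → contributes +12 223 333 mm⁴
  bottom flange (beyond web): d = -80 mm → contributes +12 223 333 mm⁴
Total I = 29 306 667 mm⁴.

I_xx ≈ 2.9 × 10⁷ mm⁴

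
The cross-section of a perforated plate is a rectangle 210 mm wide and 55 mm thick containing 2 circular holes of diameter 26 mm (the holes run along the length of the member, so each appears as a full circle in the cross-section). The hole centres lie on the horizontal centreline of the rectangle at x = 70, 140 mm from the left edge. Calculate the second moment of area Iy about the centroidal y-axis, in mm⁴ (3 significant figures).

Break the section into simple shapes (no overlaps), measuring from the bottom-left corner of the bounding box.
Plate: 210 × 55, A = 11 550 mm², x = 105 mm, Ī = 42 446 250 mm⁴.
Hole 1 (subtracted): ⌀26, A = 530.93 mm², x = 70 mm, Ī = 22 432 mm⁴.
Hole 2 (subtracted): ⌀26, A = 530.93 mm², x = 140 mm, Ī = 22 432 mm⁴.
By symmetry the centroid is at mid-width, x̄ = 105 mm.
Transfer each piece to the centroidal y-axis using Ī + A·d² with d = x − 105:
  plate: d = 0 mm → contributes +42 446 250 mm⁴
  hole 1: d = -35 mm → contributes −672 820 mm⁴
  hole 2: d = 35 mm → contributes −672 820 mm⁴
Total I = 41 100 610 mm⁴.

Iy ≈ 4.11 × 10⁷ mm⁴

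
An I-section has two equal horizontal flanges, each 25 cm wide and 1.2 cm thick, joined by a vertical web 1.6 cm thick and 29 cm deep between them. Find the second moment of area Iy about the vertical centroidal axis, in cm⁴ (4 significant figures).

Decompose the section into non-overlapping parts with the origin at the bottom-left of its bounding rectangle.
Bottom flange: 25 × 1.2, A = 30 cm², x = 12.5 cm, Ī = 1562.5 cm⁴.
Web: 1.6 × 29, A = 46.4 cm², x = 12.5 cm, Ī = 9.89867 cm⁴.
Top flange: 25 × 1.2, A = 30 cm², x = 12.5 cm, Ī = 1562.5 cm⁴.
By symmetry the centroid is at mid-width, x̄ = 12.5 cm.
All pieces are centred on the vertical centroidal axis, so I = ΣĪ = 3134.9 cm⁴.

Iy ≈ 3135 cm⁴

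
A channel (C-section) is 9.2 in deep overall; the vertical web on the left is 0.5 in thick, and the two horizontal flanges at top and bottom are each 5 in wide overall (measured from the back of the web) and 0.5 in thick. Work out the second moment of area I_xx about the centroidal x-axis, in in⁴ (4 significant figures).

Decompose the section into non-overlapping parts with the origin at the bottom-left of its bounding rectangle.
Web: 0.5 × 9.2, A = 4.6 in², y = 4.6 in, Ī = 32.4453 in⁴.
Top flange (beyond web): 4.5 × 0.5, A = 2.25 in², y = 8.95 in, Ī = 0.046875 in⁴.
Bottom flange (beyond web): 4.5 × 0.5, A = 2.25 in², y = 0.25 in, Ī = 0.046875 in⁴.
By symmetry the centroid is at mid-height, ȳ = 4.6 in.
Transfer each piece to the centroidal x-axis using Ī + A·d² with d = y − 4.6:
  web: d = 0 in → contributes +32.4453 in⁴
  top flange (beyond web): d = 4.35 in → contributes +42.6225 in⁴
  bottom flange (beyond web): d = -4.35 in → contributes +42.6225 in⁴
Total I = 117.69 in⁴.

I_xx ≈ 117.7 in⁴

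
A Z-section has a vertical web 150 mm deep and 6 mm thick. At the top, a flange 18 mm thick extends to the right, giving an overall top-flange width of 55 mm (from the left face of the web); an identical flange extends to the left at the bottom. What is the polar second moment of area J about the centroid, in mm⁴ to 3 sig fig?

Split into non-overlapping primitives; take the origin at the lower-left of the bounding box.
Web: 6 × 150, A = 900 mm², y = 75 mm, Ī = 1 687 500 mm⁴.
Top flange (beyond web): 49 × 18, A = 882 mm², y = 141 mm, Ī = 23 814 mm⁴.
Bottom flange (beyond web): 49 × 18, A = 882 mm², y = 9 mm, Ī = 23 814 mm⁴.
Centroid: ȳ = ΣA·y / ΣA = 75 mm.
Transfer each piece to the centroidal x-axis using Ī + A·d² with d = y − 75:
  web: d = 0 mm → contributes +1 687 500 mm⁴
  top flange (beyond web): d = 66 mm → contributes +3 865 806 mm⁴
  bottom flange (beyond web): d = -66 mm → contributes +3 865 806 mm⁴
Total I = 9 419 112 mm⁴.
For the y-axis: x̄ = 52 mm.
Repeating about the centroidal y-axis gives I_y = 1 689 672 mm⁴.
Polar second moment: J = I_x + I_y = 11 108 784 mm⁴.

J ≈ 1.11 × 10⁷ mm⁴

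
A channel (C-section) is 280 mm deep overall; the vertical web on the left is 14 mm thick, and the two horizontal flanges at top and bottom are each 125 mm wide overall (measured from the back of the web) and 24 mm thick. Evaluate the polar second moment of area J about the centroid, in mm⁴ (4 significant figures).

Decompose the section into non-overlapping parts with the origin at the bottom-left of its bounding rectangle.
Web: 14 × 280, A = 3 920 mm², y = 140 mm, Ī = 25 610 667 mm⁴.
Top flange (beyond web): 111 × 24, A = 2 664 mm², y = 268 mm, Ī = 127 872 mm⁴.
Bottom flange (beyond web): 111 × 24, A = 2 664 mm², y = 12 mm, Ī = 127 872 mm⁴.
By symmetry the centroid is at mid-height, ȳ = 140 mm.
Transfer each piece to the centroidal x-axis using Ī + A·d² with d = y − 140:
  web: d = 0 mm → contributes +25 610 667 mm⁴
  top flange (beyond web): d = 128 mm → contributes +43 774 848 mm⁴
  bottom flange (beyond web): d = -128 mm → contributes +43 774 848 mm⁴
Total I = 113 160 363 mm⁴.
For the y-axis: x̄ = 43.0078 mm.
Repeating about the centroidal y-axis gives I_y = 14 356 458 mm⁴.
Polar second moment: J = I_x + I_y = 127 516 821 mm⁴.

J ≈ 1.275 × 10⁸ mm⁴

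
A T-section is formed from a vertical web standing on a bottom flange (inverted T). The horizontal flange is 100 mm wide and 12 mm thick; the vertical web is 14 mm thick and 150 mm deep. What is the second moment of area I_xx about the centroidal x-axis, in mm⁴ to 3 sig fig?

Decompose the section into non-overlapping parts with the origin at the bottom-left of its bounding rectangle.
Flange: 100 × 12, A = 1 200 mm², y = 6 mm, Ī = 14 400 mm⁴.
Web: 14 × 150, A = 2 100 mm², y = 87 mm, Ī = 3 937 500 mm⁴.
Centroid: ȳ = ΣA·y / ΣA = 57.545 mm.
Transfer each piece to the centroidal x-axis using Ī + A·d² with d = y − 57.545:
  flange: d = -51.545 mm → contributes +3 202 721 mm⁴
  web: d = 29.455 mm → contributes +5 759 398 mm⁴
Total I = 8 962 118 mm⁴.

I_xx ≈ 8.96 × 10⁶ mm⁴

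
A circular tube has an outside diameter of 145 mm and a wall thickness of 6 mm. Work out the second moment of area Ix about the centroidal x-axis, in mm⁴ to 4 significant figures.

Treat the section as a set of non-overlapping primitives; coordinates are from the bounding-box lower-left.
Outer circle: ⌀145, A = 16 513 mm², y = 72.5 mm, Ī = 21 699 109 mm⁴.
Bore (subtracted): ⌀133, A = 13892.9 mm², y = 72.5 mm, Ī = 15 359 478 mm⁴.
By symmetry the centroid is at mid-height, ȳ = 72.5 mm.
All pieces are centred on the centroidal x-axis, so I = ΣĪ (holes subtracted) = 6 339 631 mm⁴.

Ix ≈ 6.340 × 10⁶ mm⁴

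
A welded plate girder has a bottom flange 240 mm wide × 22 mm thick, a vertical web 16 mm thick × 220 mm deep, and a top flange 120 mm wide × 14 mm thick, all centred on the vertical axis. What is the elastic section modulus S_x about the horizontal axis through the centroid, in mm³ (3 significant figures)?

Break the section into simple shapes (no overlaps), measuring from the bottom-left corner of the bounding box.
Bottom plate: 240 × 22, A = 5 280 mm², y = 11 mm, Ī = 212 960 mm⁴.
Web plate: 16 × 220, A = 3 520 mm², y = 132 mm, Ī = 14 197 333 mm⁴.
Top plate: 120 × 14, A = 1 680 mm², y = 249 mm, Ī = 27 440 mm⁴.
Centroid: ȳ = ΣA·y / ΣA = 89.794 mm.
Transfer each piece to the horizontal axis through the centroid using Ī + A·d² with d = y − 89.794:
  bottom plate: d = -78.794 mm → contributes +32 993 722 mm⁴
  web plate: d = 42.206 mm → contributes +20 467 705 mm⁴
  top plate: d = 159.21 mm → contributes +42 609 702 mm⁴
Total I = 96 071 128 mm⁴.
Extreme fibre distance c = 166.21 mm; S = I/c = 578 024 mm³.

S_x ≈ 5.78 × 10⁵ mm³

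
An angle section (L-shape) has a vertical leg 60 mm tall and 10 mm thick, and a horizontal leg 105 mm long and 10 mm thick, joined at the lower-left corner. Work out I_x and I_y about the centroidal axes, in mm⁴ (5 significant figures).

I_x ≈ 4.1776 × 10⁵ mm⁴, I_y ≈ 1.7331 × 10⁶ mm⁴

Break the section into simple shapes (no overlaps), measuring from the bottom-left corner of the bounding box.
Vertical leg: 10 × 60, A = 600 mm², y = 30 mm, Ī = 180 000 mm⁴.
Horizontal leg (remainder): 95 × 10, A = 950 mm², y = 5 mm, Ī = 7916.667 mm⁴.
Centroid: ȳ = ΣA·y / ΣA = 14.67742 mm.
Transfer each piece to the centroidal x-axis using Ī + A·d² with d = y − 14.67742:
  vertical leg: d = 15.32258 mm → contributes +320868.9 mm⁴
  horizontal leg (remainder): d = -9.677419 mm → contributes +96886.49 mm⁴
Total I = 417755.4 mm⁴.
For the y-axis: x̄ = 37.17742 mm.
Repeating about the centroidal y-axis gives I_y = 1 733 068 mm⁴.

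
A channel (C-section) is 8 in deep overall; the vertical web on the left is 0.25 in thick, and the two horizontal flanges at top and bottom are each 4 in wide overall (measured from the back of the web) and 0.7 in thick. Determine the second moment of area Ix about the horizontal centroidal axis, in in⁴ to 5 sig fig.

Ix ≈ 80.824 in⁴

Break the section into simple shapes (no overlaps), measuring from the bottom-left corner of the bounding box.
Web: 0.25 × 8, A = 2 in², y = 4 in, Ī = 10.66667 in⁴.
Top flange (beyond web): 3.75 × 0.7, A = 2.625 in², y = 7.65 in, Ī = 0.1071875 in⁴.
Bottom flange (beyond web): 3.75 × 0.7, A = 2.625 in², y = 0.35 in, Ī = 0.1071875 in⁴.
By symmetry the centroid is at mid-height, ȳ = 4 in.
Transfer each piece to the horizontal centroidal axis using Ī + A·d² with d = y − 4:
  web: d = 0 in → contributes +10.66667 in⁴
  top flange (beyond web): d = 3.65 in → contributes +35.07875 in⁴
  bottom flange (beyond web): d = -3.65 in → contributes +35.07875 in⁴
Total I = 80.82417 in⁴.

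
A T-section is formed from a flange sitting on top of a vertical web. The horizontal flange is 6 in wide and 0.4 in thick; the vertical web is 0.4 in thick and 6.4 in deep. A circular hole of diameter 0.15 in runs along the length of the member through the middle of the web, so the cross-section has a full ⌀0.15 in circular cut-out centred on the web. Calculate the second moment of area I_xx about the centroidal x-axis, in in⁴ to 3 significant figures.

I_xx ≈ 23.0 in⁴

Decompose the section into non-overlapping parts with the origin at the bottom-left of its bounding rectangle.
Flange: 6 × 0.4, A = 2.4 in², y = 6.6 in, Ī = 0.032 in⁴.
Web: 0.4 × 6.4, A = 2.56 in², y = 3.2 in, Ī = 8.7381 in⁴.
Hole (subtracted): ⌀0.15, A = 0.017671 in², y = 3.2 in, Ī = 0.00002485 in⁴.
Centroid: ȳ = ΣA·y / ΣA = 4.851 in.
Transfer each piece to the centroidal x-axis using Ī + A·d² with d = y − 4.851:
  flange: d = 1.749 in → contributes +7.3732 in⁴
  web: d = -1.651 in → contributes +15.717 in⁴
  hole: d = -1.651 in → contributes −0.048196 in⁴
Total I = 23.042 in⁴.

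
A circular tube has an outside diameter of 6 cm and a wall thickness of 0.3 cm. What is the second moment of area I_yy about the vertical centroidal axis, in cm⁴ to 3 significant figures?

Break the section into simple shapes (no overlaps), measuring from the bottom-left corner of the bounding box.
Outer circle: ⌀6, A = 28.274 cm², x = 3 cm, Ī = 63.617 cm⁴.
Bore (subtracted): ⌀5.4, A = 22.902 cm², x = 3 cm, Ī = 41.739 cm⁴.
By symmetry the centroid is at mid-width, x̄ = 3 cm.
All pieces are centred on the vertical centroidal axis, so I = ΣĪ (holes subtracted) = 21.878 cm⁴.

I_yy ≈ 21.9 cm⁴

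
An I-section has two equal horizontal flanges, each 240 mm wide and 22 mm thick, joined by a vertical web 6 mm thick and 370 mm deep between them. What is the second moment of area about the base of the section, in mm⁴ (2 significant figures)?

I_base ≈ 9.8 × 10⁸ mm⁴

Break the section into simple shapes (no overlaps), measuring from the bottom-left corner of the bounding box.
Bottom flange: 240 × 22, A = 5 280 mm², y = 11 mm, Ī = 212 960 mm⁴.
Web: 6 × 370, A = 2 220 mm², y = 207 mm, Ī = 25 326 500 mm⁴.
Top flange: 240 × 22, A = 5 280 mm², y = 403 mm, Ī = 212 960 mm⁴.
Transfer each piece to a horizontal axis along the bottom face using Ī + A·d² with d = y − 0:
  bottom flange: d = 11 mm → contributes +851 840 mm⁴
  web: d = 207 mm → contributes +120 451 280 mm⁴
  top flange: d = 403 mm → contributes +857 732 480 mm⁴
Total I = 979 035 600 mm⁴.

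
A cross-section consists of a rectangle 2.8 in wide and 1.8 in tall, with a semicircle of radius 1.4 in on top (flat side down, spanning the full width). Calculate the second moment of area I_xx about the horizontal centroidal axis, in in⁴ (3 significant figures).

I_xx ≈ 6.05 in⁴

Break the section into simple shapes (no overlaps), measuring from the bottom-left corner of the bounding box.
Rectangular body: 2.8 × 1.8, A = 5.04 in², y = 0.9 in, Ī = 1.3608 in⁴.
Semicircular cap: semicircle r = 1.4, A = 3.0788 in², y = 2.3942 in, Ī = 0.42164 in⁴.
Centroid: ȳ = ΣA·y / ΣA = 1.4666 in.
Transfer each piece to the horizontal centroidal axis using Ī + A·d² with d = y − 1.4666:
  rectangular body: d = -0.56662 in → contributes +2.9789 in⁴
  semicircular cap: d = 0.92756 in → contributes +3.0705 in⁴
Total I = 6.0494 in⁴.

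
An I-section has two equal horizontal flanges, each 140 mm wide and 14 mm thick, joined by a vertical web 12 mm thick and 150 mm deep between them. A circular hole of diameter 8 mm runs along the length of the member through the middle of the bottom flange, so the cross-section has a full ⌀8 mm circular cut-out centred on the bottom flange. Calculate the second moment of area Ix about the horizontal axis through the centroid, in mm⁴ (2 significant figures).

Ix ≈ 2.9 × 10⁷ mm⁴

Treat the section as a set of non-overlapping primitives; coordinates are from the bounding-box lower-left.
Bottom flange: 140 × 14, A = 1 960 mm², y = 7 mm, Ī = 32 013 mm⁴.
Web: 12 × 150, A = 1 800 mm², y = 89 mm, Ī = 3 375 000 mm⁴.
Top flange: 140 × 14, A = 1 960 mm², y = 171 mm, Ī = 32 013 mm⁴.
Hole (subtracted): ⌀8, A = 50.27 mm², y = 7 mm, Ī = 201.1 mm⁴.
Centroid: ȳ = ΣA·y / ΣA = 89.73 mm.
Transfer each piece to the horizontal axis through the centroid using Ī + A·d² with d = y − 89.73:
  bottom flange: d = -82.73 mm → contributes +13 445 769 mm⁴
  web: d = -0.727 mm → contributes +3 375 951 mm⁴
  top flange: d = 81.27 mm → contributes +12 978 410 mm⁴
  hole: d = -82.73 mm → contributes −344 206 mm⁴
Total I = 29 455 924 mm⁴.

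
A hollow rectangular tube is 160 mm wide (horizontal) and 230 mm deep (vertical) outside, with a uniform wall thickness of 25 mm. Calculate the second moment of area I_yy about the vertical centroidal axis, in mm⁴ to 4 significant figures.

Treat the section as a set of non-overlapping primitives; coordinates are from the bounding-box lower-left.
Outer rectangle: 160 × 230, A = 36 800 mm², x = 80 mm, Ī = 78 506 667 mm⁴.
Inner void (subtracted): 110 × 180, A = 19 800 mm², x = 80 mm, Ī = 19 965 000 mm⁴.
By symmetry the centroid is at mid-width, x̄ = 80 mm.
All pieces are centred on the vertical centroidal axis, so I = ΣĪ (holes subtracted) = 58 541 667 mm⁴.

I_yy ≈ 5.854 × 10⁷ mm⁴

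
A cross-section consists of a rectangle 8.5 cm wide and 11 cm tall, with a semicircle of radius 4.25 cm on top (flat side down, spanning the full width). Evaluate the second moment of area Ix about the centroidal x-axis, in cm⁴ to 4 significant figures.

Ix ≈ 2140 cm⁴

Treat the section as a set of non-overlapping primitives; coordinates are from the bounding-box lower-left.
Rectangular body: 8.5 × 11, A = 93.5 cm², y = 5.5 cm, Ī = 942.792 cm⁴.
Semicircular cap: semicircle r = 4.25, A = 28.3725 cm², y = 12.8038 cm, Ī = 35.8086 cm⁴.
Centroid: ȳ = ΣA·y / ΣA = 7.20035 cm.
Transfer each piece to the centroidal x-axis using Ī + A·d² with d = y − 7.20035:
  rectangular body: d = -1.70035 cm → contributes +1213.12 cm⁴
  semicircular cap: d = 5.60341 cm → contributes +926.653 cm⁴
Total I = 2139.77 cm⁴.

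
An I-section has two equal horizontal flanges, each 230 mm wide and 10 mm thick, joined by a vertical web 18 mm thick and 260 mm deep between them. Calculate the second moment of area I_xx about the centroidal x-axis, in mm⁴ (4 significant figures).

I_xx ≈ 1.102 × 10⁸ mm⁴

Split into non-overlapping primitives; take the origin at the lower-left of the bounding box.
Bottom flange: 230 × 10, A = 2 300 mm², y = 5 mm, Ī = 19166.7 mm⁴.
Web: 18 × 260, A = 4 680 mm², y = 140 mm, Ī = 26 364 000 mm⁴.
Top flange: 230 × 10, A = 2 300 mm², y = 275 mm, Ī = 19166.7 mm⁴.
By symmetry the centroid is at mid-height, ȳ = 140 mm.
Transfer each piece to the centroidal x-axis using Ī + A·d² with d = y − 140:
  bottom flange: d = -135 mm → contributes +41 936 667 mm⁴
  web: d = 0 mm → contributes +26 364 000 mm⁴
  top flange: d = 135 mm → contributes +41 936 667 mm⁴
Total I = 110 237 333 mm⁴.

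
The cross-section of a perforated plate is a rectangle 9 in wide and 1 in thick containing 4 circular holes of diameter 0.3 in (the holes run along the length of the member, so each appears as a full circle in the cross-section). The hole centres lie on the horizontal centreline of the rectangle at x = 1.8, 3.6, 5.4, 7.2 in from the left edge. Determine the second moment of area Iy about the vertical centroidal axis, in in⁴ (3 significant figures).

Iy ≈ 59.6 in⁴

Treat the section as a set of non-overlapping primitives; coordinates are from the bounding-box lower-left.
Plate: 9 × 1, A = 9 in², x = 4.5 in, Ī = 60.75 in⁴.
Hole 1 (subtracted): ⌀0.3, A = 0.070686 in², x = 1.8 in, Ī = 0.00039761 in⁴.
Hole 2 (subtracted): ⌀0.3, A = 0.070686 in², x = 3.6 in, Ī = 0.00039761 in⁴.
Hole 3 (subtracted): ⌀0.3, A = 0.070686 in², x = 5.4 in, Ī = 0.00039761 in⁴.
Hole 4 (subtracted): ⌀0.3, A = 0.070686 in², x = 7.2 in, Ī = 0.00039761 in⁴.
By symmetry the centroid is at mid-width, x̄ = 4.5 in.
Transfer each piece to the vertical centroidal axis using Ī + A·d² with d = x − 4.5:
  plate: d = 0 in → contributes +60.75 in⁴
  hole 1: d = -2.7 in → contributes −0.5157 in⁴
  hole 2: d = -0.9 in → contributes −0.057653 in⁴
  hole 3: d = 0.9 in → contributes −0.057653 in⁴
  hole 4: d = 2.7 in → contributes −0.5157 in⁴
Total I = 59.603 in⁴.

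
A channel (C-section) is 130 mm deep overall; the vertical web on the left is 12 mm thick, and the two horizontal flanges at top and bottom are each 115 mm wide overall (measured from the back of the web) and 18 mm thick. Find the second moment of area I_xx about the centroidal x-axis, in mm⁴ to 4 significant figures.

Treat the section as a set of non-overlapping primitives; coordinates are from the bounding-box lower-left.
Web: 12 × 130, A = 1 560 mm², y = 65 mm, Ī = 2 197 000 mm⁴.
Top flange (beyond web): 103 × 18, A = 1 854 mm², y = 121 mm, Ī = 50 058 mm⁴.
Bottom flange (beyond web): 103 × 18, A = 1 854 mm², y = 9 mm, Ī = 50 058 mm⁴.
By symmetry the centroid is at mid-height, ȳ = 65 mm.
Transfer each piece to the centroidal x-axis using Ī + A·d² with d = y − 65:
  web: d = 0 mm → contributes +2 197 000 mm⁴
  top flange (beyond web): d = 56 mm → contributes +5 864 202 mm⁴
  bottom flange (beyond web): d = -56 mm → contributes +5 864 202 mm⁴
Total I = 13 925 404 mm⁴.

I_xx ≈ 1.393 × 10⁷ mm⁴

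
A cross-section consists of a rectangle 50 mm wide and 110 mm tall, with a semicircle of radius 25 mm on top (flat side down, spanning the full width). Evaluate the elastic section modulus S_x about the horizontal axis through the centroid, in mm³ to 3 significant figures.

S_x ≈ 1.31 × 10⁵ mm³

Break the section into simple shapes (no overlaps), measuring from the bottom-left corner of the bounding box.
Rectangular body: 50 × 110, A = 5 500 mm², y = 55 mm, Ī = 5 545 833 mm⁴.
Semicircular cap: semicircle r = 25, A = 981.75 mm², y = 120.61 mm, Ī = 42 874 mm⁴.
Centroid: ȳ = ΣA·y / ΣA = 64.938 mm.
Transfer each piece to the horizontal axis through the centroid using Ī + A·d² with d = y − 64.938:
  rectangular body: d = -9.9376 mm → contributes +6 088 987 mm⁴
  semicircular cap: d = 55.673 mm → contributes +3 085 758 mm⁴
Total I = 9 174 745 mm⁴.
Extreme fibre distance c = 70.062 mm; S = I/c = 130 951 mm³.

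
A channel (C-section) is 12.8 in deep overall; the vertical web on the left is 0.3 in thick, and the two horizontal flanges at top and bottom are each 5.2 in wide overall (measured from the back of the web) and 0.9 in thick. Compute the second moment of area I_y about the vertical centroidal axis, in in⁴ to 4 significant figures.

Split into non-overlapping primitives; take the origin at the lower-left of the bounding box.
Web: 0.3 × 12.8, A = 3.84 in², x = 0.15 in, Ī = 0.0288 in⁴.
Top flange (beyond web): 4.9 × 0.9, A = 4.41 in², x = 2.75 in, Ī = 8.82368 in⁴.
Bottom flange (beyond web): 4.9 × 0.9, A = 4.41 in², x = 2.75 in, Ī = 8.82368 in⁴.
Centroid: x̄ = ΣA·x / ΣA = 1.96137 in.
Transfer each piece to the vertical centroidal axis using Ī + A·d² with d = x − 1.96137:
  web: d = -1.81137 in → contributes +12.6281 in⁴
  top flange (beyond web): d = 0.788626 in → contributes +11.5664 in⁴
  bottom flange (beyond web): d = 0.788626 in → contributes +11.5664 in⁴
Total I = 35.7609 in⁴.

I_y ≈ 35.76 in⁴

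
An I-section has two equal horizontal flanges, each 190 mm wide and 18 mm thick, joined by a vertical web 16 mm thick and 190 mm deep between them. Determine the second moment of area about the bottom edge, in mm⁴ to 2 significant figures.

Decompose the section into non-overlapping parts with the origin at the bottom-left of its bounding rectangle.
Bottom flange: 190 × 18, A = 3 420 mm², y = 9 mm, Ī = 92 340 mm⁴.
Web: 16 × 190, A = 3 040 mm², y = 113 mm, Ī = 9 145 333 mm⁴.
Top flange: 190 × 18, A = 3 420 mm², y = 217 mm, Ī = 92 340 mm⁴.
Transfer each piece to a horizontal axis along the bottom face using Ī + A·d² with d = y − 0:
  bottom flange: d = 9 mm → contributes +369 360 mm⁴
  web: d = 113 mm → contributes +47 963 093 mm⁴
  top flange: d = 217 mm → contributes +161 136 720 mm⁴
Total I = 209 469 173 mm⁴.

I_base ≈ 2.1 × 10⁸ mm⁴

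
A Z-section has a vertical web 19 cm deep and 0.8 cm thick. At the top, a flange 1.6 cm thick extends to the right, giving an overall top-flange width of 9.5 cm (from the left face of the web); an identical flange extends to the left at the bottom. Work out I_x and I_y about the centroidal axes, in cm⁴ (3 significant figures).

Break the section into simple shapes (no overlaps), measuring from the bottom-left corner of the bounding box.
Web: 0.8 × 19, A = 15.2 cm², y = 9.5 cm, Ī = 457.27 cm⁴.
Top flange (beyond web): 8.7 × 1.6, A = 13.92 cm², y = 18.2 cm, Ī = 2.9696 cm⁴.
Bottom flange (beyond web): 8.7 × 1.6, A = 13.92 cm², y = 0.8 cm, Ī = 2.9696 cm⁴.
Centroid: ȳ = ΣA·y / ΣA = 9.5 cm.
Transfer each piece to the centroidal x-axis using Ī + A·d² with d = y − 9.5:
  web: d = 0 cm → contributes +457.27 cm⁴
  top flange (beyond web): d = 8.7 cm → contributes +1056.6 cm⁴
  bottom flange (beyond web): d = -8.7 cm → contributes +1056.6 cm⁴
Total I = 2570.4 cm⁴.
For the y-axis: x̄ = 9.1 cm.
Repeating about the centroidal y-axis gives I_y = 804.55 cm⁴.

I_x ≈ 2570 cm⁴, I_y ≈ 805 cm⁴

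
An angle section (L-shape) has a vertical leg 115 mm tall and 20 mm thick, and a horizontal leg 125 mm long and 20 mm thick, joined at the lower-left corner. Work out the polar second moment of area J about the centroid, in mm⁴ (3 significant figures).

J ≈ 1.14 × 10⁷ mm⁴

Decompose the section into non-overlapping parts with the origin at the bottom-left of its bounding rectangle.
Vertical leg: 20 × 115, A = 2 300 mm², y = 57.5 mm, Ī = 2 534 792 mm⁴.
Horizontal leg (remainder): 105 × 20, A = 2 100 mm², y = 10 mm, Ī = 70 000 mm⁴.
Centroid: ȳ = ΣA·y / ΣA = 34.83 mm.
Transfer each piece to the centroidal x-axis using Ī + A·d² with d = y − 34.83:
  vertical leg: d = 22.67 mm → contributes +3 716 876 mm⁴
  horizontal leg (remainder): d = -24.83 mm → contributes +1 364 663 mm⁴
Total I = 5 081 539 mm⁴.
For the y-axis: x̄ = 39.83 mm.
Repeating about the centroidal y-axis gives I_y = 6 294 039 mm⁴.
Polar second moment: J = I_x + I_y = 11 375 578 mm⁴.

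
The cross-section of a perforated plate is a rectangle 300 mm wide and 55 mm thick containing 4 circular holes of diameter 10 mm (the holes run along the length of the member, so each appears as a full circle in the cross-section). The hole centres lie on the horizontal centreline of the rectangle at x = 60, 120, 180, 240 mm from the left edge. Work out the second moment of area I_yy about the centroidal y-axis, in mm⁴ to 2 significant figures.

I_yy ≈ 1.2 × 10⁸ mm⁴

Decompose the section into non-overlapping parts with the origin at the bottom-left of its bounding rectangle.
Plate: 300 × 55, A = 16 500 mm², x = 150 mm, Ī = 123 750 000 mm⁴.
Hole 1 (subtracted): ⌀10, A = 78.54 mm², x = 60 mm, Ī = 490.9 mm⁴.
Hole 2 (subtracted): ⌀10, A = 78.54 mm², x = 120 mm, Ī = 490.9 mm⁴.
Hole 3 (subtracted): ⌀10, A = 78.54 mm², x = 180 mm, Ī = 490.9 mm⁴.
Hole 4 (subtracted): ⌀10, A = 78.54 mm², x = 240 mm, Ī = 490.9 mm⁴.
By symmetry the centroid is at mid-width, x̄ = 150 mm.
Transfer each piece to the centroidal y-axis using Ī + A·d² with d = x − 150:
  plate: d = 0 mm → contributes +123 750 000 mm⁴
  hole 1: d = -90 mm → contributes −636 663 mm⁴
  hole 2: d = -30 mm → contributes −71 177 mm⁴
  hole 3: d = 30 mm → contributes −71 177 mm⁴
  hole 4: d = 90 mm → contributes −636 663 mm⁴
Total I = 122 334 320 mm⁴.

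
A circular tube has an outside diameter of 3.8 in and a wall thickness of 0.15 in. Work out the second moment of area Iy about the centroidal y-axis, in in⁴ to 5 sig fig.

Break the section into simple shapes (no overlaps), measuring from the bottom-left corner of the bounding box.
Outer circle: ⌀3.8, A = 11.34115 in², x = 1.9 in, Ī = 10.23539 in⁴.
Bore (subtracted): ⌀3.5, A = 9.621128 in², x = 1.9 in, Ī = 7.366176 in⁴.
By symmetry the centroid is at mid-width, x̄ = 1.9 in.
All pieces are centred on the centroidal y-axis, so I = ΣĪ (holes subtracted) = 2.869212 in⁴.

Iy ≈ 2.8692 in⁴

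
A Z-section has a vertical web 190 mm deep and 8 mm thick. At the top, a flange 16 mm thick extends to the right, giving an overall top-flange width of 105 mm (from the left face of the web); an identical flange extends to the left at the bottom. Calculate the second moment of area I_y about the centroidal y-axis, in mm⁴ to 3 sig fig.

I_y ≈ 1.10 × 10⁷ mm⁴

Break the section into simple shapes (no overlaps), measuring from the bottom-left corner of the bounding box.
Web: 8 × 190, A = 1 520 mm², x = 101 mm, Ī = 8106.7 mm⁴.
Top flange (beyond web): 97 × 16, A = 1 552 mm², x = 153.5 mm, Ī = 1 216 897 mm⁴.
Bottom flange (beyond web): 97 × 16, A = 1 552 mm², x = 48.5 mm, Ī = 1 216 897 mm⁴.
Centroid: x̄ = ΣA·x / ΣA = 101 mm.
Transfer each piece to the centroidal y-axis using Ī + A·d² with d = x − 101:
  web: d = 0 mm → contributes +8106.7 mm⁴
  top flange (beyond web): d = 52.5 mm → contributes +5 494 597 mm⁴
  bottom flange (beyond web): d = -52.5 mm → contributes +5 494 597 mm⁴
Total I = 10 997 301 mm⁴.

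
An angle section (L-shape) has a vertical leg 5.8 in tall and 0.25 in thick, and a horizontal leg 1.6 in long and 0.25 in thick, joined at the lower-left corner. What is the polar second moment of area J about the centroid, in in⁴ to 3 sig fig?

Split into non-overlapping primitives; take the origin at the lower-left of the bounding box.
Vertical leg: 0.25 × 5.8, A = 1.45 in², y = 2.9 in, Ī = 4.0648 in⁴.
Horizontal leg (remainder): 1.35 × 0.25, A = 0.3375 in², y = 0.125 in, Ī = 0.0017578 in⁴.
Centroid: ȳ = ΣA·y / ΣA = 2.376 in.
Transfer each piece to the centroidal x-axis using Ī + A·d² with d = y − 2.376:
  vertical leg: d = 0.52395 in → contributes +4.4629 in⁴
  horizontal leg (remainder): d = -2.251 in → contributes +1.7119 in⁴
Total I = 6.1748 in⁴.
For the y-axis: x̄ = 0.27605 in.
Repeating about the centroidal y-axis gives I_y = 0.23403 in⁴.
Polar second moment: J = I_x + I_y = 6.4089 in⁴.

J ≈ 6.41 in⁴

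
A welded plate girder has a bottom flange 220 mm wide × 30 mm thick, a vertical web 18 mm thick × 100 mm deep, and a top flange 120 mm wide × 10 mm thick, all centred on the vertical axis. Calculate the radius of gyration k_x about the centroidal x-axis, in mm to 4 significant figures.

Decompose the section into non-overlapping parts with the origin at the bottom-left of its bounding rectangle.
Bottom plate: 220 × 30, A = 6 600 mm², y = 15 mm, Ī = 495 000 mm⁴.
Web plate: 18 × 100, A = 1 800 mm², y = 80 mm, Ī = 1 500 000 mm⁴.
Top plate: 120 × 10, A = 1 200 mm², y = 135 mm, Ī = 10 000 mm⁴.
Centroid: ȳ = ΣA·y / ΣA = 42.1875 mm.
Transfer each piece to the centroidal x-axis using Ī + A·d² with d = y − 42.1875:
  bottom plate: d = -27.1875 mm → contributes +5 373 457 mm⁴
  web plate: d = 37.8125 mm → contributes +4 073 613 mm⁴
  top plate: d = 92.8125 mm → contributes +10 346 992 mm⁴
Total I = 19 794 063 mm⁴.
Radius of gyration: k = √(I/A) = √(19 794 063 / 9 600) = 45.4079 mm.

k_x ≈ 45.41 mm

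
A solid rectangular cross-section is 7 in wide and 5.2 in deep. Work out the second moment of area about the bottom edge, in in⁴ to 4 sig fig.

The section: 7 × 5.2, A = 36.4 in², y = 2.6 in, Ī = 82.0213 in⁴.
Transfer it to the base of the section using Ī + A·d² with d = y − 0:
  the section: d = 2.6 in → contributes +328.085 in⁴
Total I = 328.085 in⁴.

I_base ≈ 328.1 in⁴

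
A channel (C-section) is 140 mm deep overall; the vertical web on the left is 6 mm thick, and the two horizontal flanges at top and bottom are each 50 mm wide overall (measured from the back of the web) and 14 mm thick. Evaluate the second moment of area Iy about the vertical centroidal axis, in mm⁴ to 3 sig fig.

Iy ≈ 5.13 × 10⁵ mm⁴

Decompose the section into non-overlapping parts with the origin at the bottom-left of its bounding rectangle.
Web: 6 × 140, A = 840 mm², x = 3 mm, Ī = 2 520 mm⁴.
Top flange (beyond web): 44 × 14, A = 616 mm², x = 28 mm, Ī = 99 381 mm⁴.
Bottom flange (beyond web): 44 × 14, A = 616 mm², x = 28 mm, Ī = 99 381 mm⁴.
Centroid: x̄ = ΣA·x / ΣA = 17.865 mm.
Transfer each piece to the vertical centroidal axis using Ī + A·d² with d = x − 17.865:
  web: d = -14.865 mm → contributes +188 130 mm⁴
  top flange (beyond web): d = 10.135 mm → contributes +162 657 mm⁴
  bottom flange (beyond web): d = 10.135 mm → contributes +162 657 mm⁴
Total I = 513 445 mm⁴.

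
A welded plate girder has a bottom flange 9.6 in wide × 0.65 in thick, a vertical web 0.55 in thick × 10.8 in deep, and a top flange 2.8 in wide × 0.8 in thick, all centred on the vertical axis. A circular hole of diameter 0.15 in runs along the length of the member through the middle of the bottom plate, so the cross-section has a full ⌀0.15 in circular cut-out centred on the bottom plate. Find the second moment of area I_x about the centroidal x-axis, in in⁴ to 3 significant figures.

I_x ≈ 302 in⁴

Break the section into simple shapes (no overlaps), measuring from the bottom-left corner of the bounding box.
Bottom plate: 9.6 × 0.65, A = 6.24 in², y = 0.325 in, Ī = 0.2197 in⁴.
Web plate: 0.55 × 10.8, A = 5.94 in², y = 6.05 in, Ī = 57.737 in⁴.
Top plate: 2.8 × 0.8, A = 2.24 in², y = 11.85 in, Ī = 0.11947 in⁴.
Hole (subtracted): ⌀0.15, A = 0.017671 in², y = 0.325 in, Ī = 0.00002485 in⁴.
Centroid: ȳ = ΣA·y / ΣA = 4.4787 in.
Transfer each piece to the centroidal x-axis using Ī + A·d² with d = y − 4.4787:
  bottom plate: d = -4.1537 in → contributes +107.88 in⁴
  web plate: d = 1.5713 in → contributes +72.403 in⁴
  top plate: d = 7.3713 in → contributes +121.83 in⁴
  hole: d = -4.1537 in → contributes −0.30491 in⁴
Total I = 301.81 in⁴.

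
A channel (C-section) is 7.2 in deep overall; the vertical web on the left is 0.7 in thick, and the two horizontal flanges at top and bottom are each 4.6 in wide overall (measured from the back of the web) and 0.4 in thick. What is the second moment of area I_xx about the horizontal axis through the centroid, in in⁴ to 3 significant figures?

I_xx ≈ 57.9 in⁴

Break the section into simple shapes (no overlaps), measuring from the bottom-left corner of the bounding box.
Web: 0.7 × 7.2, A = 5.04 in², y = 3.6 in, Ī = 21.773 in⁴.
Top flange (beyond web): 3.9 × 0.4, A = 1.56 in², y = 7 in, Ī = 0.0208 in⁴.
Bottom flange (beyond web): 3.9 × 0.4, A = 1.56 in², y = 0.2 in, Ī = 0.0208 in⁴.
By symmetry the centroid is at mid-height, ȳ = 3.6 in.
Transfer each piece to the horizontal axis through the centroid using Ī + A·d² with d = y − 3.6:
  web: d = 0 in → contributes +21.773 in⁴
  top flange (beyond web): d = 3.4 in → contributes +18.054 in⁴
  bottom flange (beyond web): d = -3.4 in → contributes +18.054 in⁴
Total I = 57.882 in⁴.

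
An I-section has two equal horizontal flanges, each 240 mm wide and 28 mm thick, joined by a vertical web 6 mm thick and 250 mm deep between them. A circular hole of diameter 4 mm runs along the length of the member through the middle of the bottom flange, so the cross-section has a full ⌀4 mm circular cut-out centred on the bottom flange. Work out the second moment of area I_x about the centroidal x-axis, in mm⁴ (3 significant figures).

Split into non-overlapping primitives; take the origin at the lower-left of the bounding box.
Bottom flange: 240 × 28, A = 6 720 mm², y = 14 mm, Ī = 439 040 mm⁴.
Web: 6 × 250, A = 1 500 mm², y = 153 mm, Ī = 7 812 500 mm⁴.
Top flange: 240 × 28, A = 6 720 mm², y = 292 mm, Ī = 439 040 mm⁴.
Hole (subtracted): ⌀4, A = 12.566 mm², y = 14 mm, Ī = 12.566 mm⁴.
Centroid: ȳ = ΣA·y / ΣA = 153.12 mm.
Transfer each piece to the centroidal x-axis using Ī + A·d² with d = y − 153.12:
  bottom flange: d = -139.12 mm → contributes +130 494 854 mm⁴
  web: d = -0.11701 mm → contributes +7 812 521 mm⁴
  top flange: d = 138.88 mm → contributes +130 057 650 mm⁴
  hole: d = -139.12 mm → contributes −243 216 mm⁴
Total I = 268 121 808 mm⁴.

I_x ≈ 2.68 × 10⁸ mm⁴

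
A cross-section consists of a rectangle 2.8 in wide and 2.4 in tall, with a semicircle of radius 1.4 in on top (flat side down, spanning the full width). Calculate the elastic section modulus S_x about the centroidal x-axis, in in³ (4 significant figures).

S_x ≈ 5.129 in³

Treat the section as a set of non-overlapping primitives; coordinates are from the bounding-box lower-left.
Rectangular body: 2.8 × 2.4, A = 6.72 in², y = 1.2 in, Ī = 3.2256 in⁴.
Semicircular cap: semicircle r = 1.4, A = 3.07876 in², y = 2.99418 in, Ī = 0.421642 in⁴.
Centroid: ȳ = ΣA·y / ΣA = 1.76373 in.
Transfer each piece to the centroidal x-axis using Ī + A·d² with d = y − 1.76373:
  rectangular body: d = -0.563729 in → contributes +5.36115 in⁴
  semicircular cap: d = 1.23045 in → contributes +5.0829 in⁴
Total I = 10.4441 in⁴.
Extreme fibre distance c = 2.03627 in; S = I/c = 5.12901 in³.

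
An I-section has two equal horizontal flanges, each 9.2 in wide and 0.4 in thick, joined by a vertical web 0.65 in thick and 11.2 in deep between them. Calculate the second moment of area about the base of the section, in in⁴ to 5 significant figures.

Treat the section as a set of non-overlapping primitives; coordinates are from the bounding-box lower-left.
Bottom flange: 9.2 × 0.4, A = 3.68 in², y = 0.2 in, Ī = 0.04906667 in⁴.
Web: 0.65 × 11.2, A = 7.28 in², y = 6 in, Ī = 76.10027 in⁴.
Top flange: 9.2 × 0.4, A = 3.68 in², y = 11.8 in, Ī = 0.04906667 in⁴.
Transfer each piece to the base of the section using Ī + A·d² with d = y − 0:
  bottom flange: d = 0.2 in → contributes +0.1962667 in⁴
  web: d = 6 in → contributes +338.1803 in⁴
  top flange: d = 11.8 in → contributes +512.4523 in⁴
Total I = 850.8288 in⁴.

I_base ≈ 850.83 in⁴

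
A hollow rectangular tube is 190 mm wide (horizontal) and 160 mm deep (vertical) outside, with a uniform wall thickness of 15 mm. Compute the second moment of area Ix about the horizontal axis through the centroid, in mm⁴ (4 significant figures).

Decompose the section into non-overlapping parts with the origin at the bottom-left of its bounding rectangle.
Outer rectangle: 190 × 160, A = 30 400 mm², y = 80 mm, Ī = 64 853 333 mm⁴.
Inner void (subtracted): 160 × 130, A = 20 800 mm², y = 80 mm, Ī = 29 293 333 mm⁴.
By symmetry the centroid is at mid-height, ȳ = 80 mm.
All pieces are centred on the horizontal axis through the centroid, so I = ΣĪ (holes subtracted) = 35 560 000 mm⁴.

Ix ≈ 3.556 × 10⁷ mm⁴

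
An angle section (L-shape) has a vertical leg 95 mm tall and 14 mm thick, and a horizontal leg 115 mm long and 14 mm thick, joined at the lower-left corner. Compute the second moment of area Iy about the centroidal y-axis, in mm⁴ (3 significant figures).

Iy ≈ 3.49 × 10⁶ mm⁴

Decompose the section into non-overlapping parts with the origin at the bottom-left of its bounding rectangle.
Vertical leg: 14 × 95, A = 1 330 mm², x = 7 mm, Ī = 21 723 mm⁴.
Horizontal leg (remainder): 101 × 14, A = 1 414 mm², x = 64.5 mm, Ī = 1 202 018 mm⁴.
Centroid: x̄ = ΣA·x / ΣA = 36.63 mm.
Transfer each piece to the centroidal y-axis using Ī + A·d² with d = x − 36.63:
  vertical leg: d = -29.63 mm → contributes +1 189 387 mm⁴
  horizontal leg (remainder): d = 27.87 mm → contributes +2 300 316 mm⁴
Total I = 3 489 703 mm⁴.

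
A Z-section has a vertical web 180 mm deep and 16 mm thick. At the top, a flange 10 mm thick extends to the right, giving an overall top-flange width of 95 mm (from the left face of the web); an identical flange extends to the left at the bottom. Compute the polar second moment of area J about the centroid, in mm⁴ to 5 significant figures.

Decompose the section into non-overlapping parts with the origin at the bottom-left of its bounding rectangle.
Web: 16 × 180, A = 2 880 mm², y = 90 mm, Ī = 7 776 000 mm⁴.
Top flange (beyond web): 79 × 10, A = 790 mm², y = 175 mm, Ī = 6583.333 mm⁴.
Bottom flange (beyond web): 79 × 10, A = 790 mm², y = 5 mm, Ī = 6583.333 mm⁴.
Centroid: ȳ = ΣA·y / ΣA = 90 mm.
Transfer each piece to the centroidal x-axis using Ī + A·d² with d = y − 90:
  web: d = 0 mm → contributes +7 776 000 mm⁴
  top flange (beyond web): d = 85 mm → contributes +5 714 333 mm⁴
  bottom flange (beyond web): d = -85 mm → contributes +5 714 333 mm⁴
Total I = 19 204 667 mm⁴.
For the y-axis: x̄ = 87 mm.
Repeating about the centroidal y-axis gives I_y = 4 448 047 mm⁴.
Polar second moment: J = I_x + I_y = 23 652 713 mm⁴.

J ≈ 2.3653 × 10⁷ mm⁴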